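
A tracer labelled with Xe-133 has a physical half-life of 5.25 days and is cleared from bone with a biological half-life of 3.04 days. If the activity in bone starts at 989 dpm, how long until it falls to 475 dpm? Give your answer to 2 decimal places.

2.04 days

1/t_eff = 1/t_phys + 1/t_biol = 1/5.25 + 1/3.04 = 0.51942 per day.
t_eff = 5.25 × 3.04 / (5.25 + 3.04) ≈ 1.9252 days.
n = log₂(989/475) ≈ 1.058; t = 1.058 × 1.9252 ≈ 2.037 days.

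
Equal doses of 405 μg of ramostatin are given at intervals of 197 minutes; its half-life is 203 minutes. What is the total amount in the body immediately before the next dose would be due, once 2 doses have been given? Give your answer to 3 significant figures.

The 2 doses were given 394, 197 minutes ago.
Total = 405·(1/2)^(394/203) + 405·(1/2)^(197/203)
      = 105.48 + 206.69 ≈ 312.18 μg.

312 μg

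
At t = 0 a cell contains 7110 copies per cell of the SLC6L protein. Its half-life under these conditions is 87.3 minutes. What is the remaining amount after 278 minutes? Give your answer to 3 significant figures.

782 copies per cell

Number of half-lives: n = 278/87.3 ≈ 3.1844.
Remaining = 7110 × (1/2)^3.1844 = 7110 × 0.11 ≈ 782.1 copies per cell.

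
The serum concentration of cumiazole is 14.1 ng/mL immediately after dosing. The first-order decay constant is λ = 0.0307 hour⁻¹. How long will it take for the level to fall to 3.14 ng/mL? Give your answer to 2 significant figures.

t½ = ln 2 / λ = 0.69315 / 0.0307 ≈ 22.578 hours.
Fraction remaining = 3.14/14.1 ≈ 0.2227.
n = log₂(14.1/3.14) = ln(4.4904)/ln 2 ≈ 2.1669 half-lives.
t = n × t½ = 2.1669 × 22.578 ≈ 48.924 hours.

49 hours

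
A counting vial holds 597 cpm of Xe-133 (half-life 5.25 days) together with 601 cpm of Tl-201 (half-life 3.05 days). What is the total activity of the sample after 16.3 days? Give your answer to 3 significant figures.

84.2 cpm

Xe-133: 597 × (1/2)^(16.3/5.25) = 597 × (1/2)^3.1048 ≈ 69.398 cpm.
Tl-201: 601 × (1/2)^(16.3/3.05) = 601 × (1/2)^5.3443 ≈ 14.794 cpm.
Total = 69.398 + 14.794 ≈ 84.192 cpm.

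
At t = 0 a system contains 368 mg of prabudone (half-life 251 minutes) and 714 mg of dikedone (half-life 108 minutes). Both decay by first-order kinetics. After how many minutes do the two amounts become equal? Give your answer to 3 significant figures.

181 minutes

Set 368·(1/2)^(t/251) = 714·(1/2)^(t/108).
Taking log₂: log₂(368/714) = t·(1/251 − 1/108).
log₂(0.51541) = -0.95622; 1/251 − 1/108 = -0.0052752.
t = -0.95622 / -0.0052752 ≈ 181.27 minutes.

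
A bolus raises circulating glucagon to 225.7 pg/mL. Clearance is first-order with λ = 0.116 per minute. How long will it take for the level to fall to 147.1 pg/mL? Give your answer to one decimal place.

t½ = ln 2 / λ = 0.69315 / 0.116 ≈ 5.9754 minutes.
Fraction remaining = 147.1/225.7 ≈ 0.65175.
n = log₂(225.7/147.1) = ln(1.5343)/ln 2 ≈ 0.61761 half-lives.
t = n × t½ = 0.61761 × 5.9754 ≈ 3.6905 minutes.

3.7 minutes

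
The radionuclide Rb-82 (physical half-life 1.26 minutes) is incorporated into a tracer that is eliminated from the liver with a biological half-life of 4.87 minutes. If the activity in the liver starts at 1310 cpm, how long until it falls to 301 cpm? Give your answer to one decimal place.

1/t_eff = 1/t_phys + 1/t_biol = 1/1.26 + 1/4.87 = 0.99899 per minute.
t_eff = 1.26 × 4.87 / (1.26 + 4.87) ≈ 1.001 minutes.
n = log₂(1310/301) ≈ 2.1217; t = 2.1217 × 1.001 ≈ 2.1239 minutes.

2.1 minutes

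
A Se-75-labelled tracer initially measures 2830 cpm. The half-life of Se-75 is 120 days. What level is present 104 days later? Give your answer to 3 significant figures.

1550 cpm

Number of half-lives: n = 104/120 ≈ 0.86667.
Remaining = 2830 × (1/2)^0.86667 = 2830 × 0.54841 ≈ 1552 cpm.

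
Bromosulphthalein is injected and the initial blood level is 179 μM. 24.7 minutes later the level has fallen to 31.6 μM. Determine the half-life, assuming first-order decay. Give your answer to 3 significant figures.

A/A₀ = 31.6/179 ≈ 0.17654.
n = log₂(5.6646) ≈ 2.502 half-lives elapsed in 24.7 minutes.
t½ = 24.7/2.502 ≈ 9.8722 minutes.

9.87 minutes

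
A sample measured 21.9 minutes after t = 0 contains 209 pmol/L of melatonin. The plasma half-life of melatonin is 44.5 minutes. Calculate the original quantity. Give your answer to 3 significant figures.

294 pmol/L

Number of half-lives elapsed: n = 21.9/44.5 ≈ 0.49213.
A₀ = A × 2^n = 209 × 2^0.49213 = 209 × 1.4065 ≈ 293.96 pmol/L.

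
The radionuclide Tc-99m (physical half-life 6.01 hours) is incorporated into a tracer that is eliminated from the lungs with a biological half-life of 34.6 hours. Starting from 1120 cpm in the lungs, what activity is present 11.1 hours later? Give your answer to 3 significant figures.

249 cpm

1/t_eff = 1/t_phys + 1/t_biol = 1/6.01 + 1/34.6 = 0.19529 per hour.
t_eff = 6.01 × 34.6 / (6.01 + 34.6) ≈ 5.1206 hours.
Remaining = 1120 × (1/2)^(11.1/5.1206) = 1120 × (1/2)^2.1677 ≈ 249.27 cpm.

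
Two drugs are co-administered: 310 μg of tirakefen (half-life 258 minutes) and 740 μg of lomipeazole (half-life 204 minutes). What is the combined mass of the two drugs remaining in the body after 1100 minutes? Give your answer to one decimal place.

tirakefen: 310 × (1/2)^(1100/258) = 310 × (1/2)^4.2636 ≈ 16.14 μg.
lomipeazole: 740 × (1/2)^(1100/204) = 740 × (1/2)^5.3922 ≈ 17.621 μg.
Total = 16.14 + 17.621 ≈ 33.761 μg.

33.8 μg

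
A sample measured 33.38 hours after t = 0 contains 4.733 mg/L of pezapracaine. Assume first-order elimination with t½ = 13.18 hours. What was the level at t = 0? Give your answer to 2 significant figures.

27 mg/L

Number of half-lives elapsed: n = 33.38/13.18 ≈ 2.5326.
A₀ = A × 2^n = 4.733 × 2^2.5326 = 4.733 × 5.7862 ≈ 27.386 mg/L.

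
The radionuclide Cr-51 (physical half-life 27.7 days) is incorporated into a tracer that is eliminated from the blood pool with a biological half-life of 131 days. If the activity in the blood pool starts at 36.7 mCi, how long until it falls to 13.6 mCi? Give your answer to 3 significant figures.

32.7 days

1/t_eff = 1/t_phys + 1/t_biol = 1/27.7 + 1/131 = 0.043735 per day.
t_eff = 27.7 × 131 / (27.7 + 131) ≈ 22.865 days.
n = log₂(36.7/13.6) ≈ 1.4322; t = 1.4322 × 22.865 ≈ 32.747 days.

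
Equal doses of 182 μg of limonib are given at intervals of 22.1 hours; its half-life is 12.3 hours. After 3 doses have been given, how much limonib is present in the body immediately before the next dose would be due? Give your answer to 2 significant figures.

72 μg

The 3 doses were given 66.3, 44.2, 22.1 hours ago.
Total = 182·(1/2)^(66.3/12.3) + 182·(1/2)^(44.2/12.3) + 182·(1/2)^(22.1/12.3)
      = 4.3396 + 15.077 + 52.384 ≈ 71.801 μg.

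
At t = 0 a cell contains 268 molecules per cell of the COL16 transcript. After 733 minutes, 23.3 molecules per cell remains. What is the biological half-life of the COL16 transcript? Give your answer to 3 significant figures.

208 minutes

A/A₀ = 23.3/268 ≈ 0.08694.
n = log₂(11.502) ≈ 3.5238 half-lives elapsed in 733 minutes.
t½ = 733/3.5238 ≈ 208.01 minutes.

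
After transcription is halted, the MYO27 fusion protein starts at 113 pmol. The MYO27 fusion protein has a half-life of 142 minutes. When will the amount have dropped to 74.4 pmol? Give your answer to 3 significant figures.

85.6 minutes

Fraction remaining = 74.4/113 ≈ 0.65841.
n = log₂(113/74.4) = ln(1.5188)/ln 2 ≈ 0.60295 half-lives.
t = n × t½ = 0.60295 × 142 ≈ 85.619 minutes.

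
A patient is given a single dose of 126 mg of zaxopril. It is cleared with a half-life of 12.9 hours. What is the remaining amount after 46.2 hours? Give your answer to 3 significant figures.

10.5 mg

Number of half-lives: n = 46.2/12.9 ≈ 3.5814.
Remaining = 126 × (1/2)^3.5814 = 126 × 0.08354 ≈ 10.526 mg.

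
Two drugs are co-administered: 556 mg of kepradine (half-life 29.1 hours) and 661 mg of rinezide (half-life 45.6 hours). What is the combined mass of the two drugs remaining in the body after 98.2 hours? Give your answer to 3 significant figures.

kepradine: 556 × (1/2)^(98.2/29.1) = 556 × (1/2)^3.3746 ≈ 53.608 mg.
rinezide: 661 × (1/2)^(98.2/45.6) = 661 × (1/2)^2.1535 ≈ 148.57 mg.
Total = 53.608 + 148.57 ≈ 202.18 mg.

202 mg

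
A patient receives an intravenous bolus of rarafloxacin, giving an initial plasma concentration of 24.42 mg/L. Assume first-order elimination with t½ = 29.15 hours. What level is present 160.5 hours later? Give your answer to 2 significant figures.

Number of half-lives: n = 160.5/29.15 ≈ 5.506.
Remaining = 24.42 × (1/2)^5.506 = 24.42 × 0.022005 ≈ 0.53737 mg/L.

0.54 mg/L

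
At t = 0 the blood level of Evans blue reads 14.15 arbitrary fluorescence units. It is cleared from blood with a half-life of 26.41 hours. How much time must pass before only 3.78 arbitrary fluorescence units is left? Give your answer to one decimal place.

50.3 hours

Fraction remaining = 3.78/14.15 ≈ 0.26714.
n = log₂(14.15/3.78) = ln(3.7434)/ln 2 ≈ 1.9043 half-lives.
t = n × t½ = 1.9043 × 26.41 ≈ 50.294 hours.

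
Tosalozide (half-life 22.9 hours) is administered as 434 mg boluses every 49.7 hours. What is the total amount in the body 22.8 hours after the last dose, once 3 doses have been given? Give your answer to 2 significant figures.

280 mg

The 3 doses were given 122.2, 72.5, 22.8 hours ago.
Total = 434·(1/2)^(122.2/22.9) + 434·(1/2)^(72.5/22.9) + 434·(1/2)^(22.8/22.9)
      = 10.743 + 48.356 + 217.66 ≈ 276.76 mg.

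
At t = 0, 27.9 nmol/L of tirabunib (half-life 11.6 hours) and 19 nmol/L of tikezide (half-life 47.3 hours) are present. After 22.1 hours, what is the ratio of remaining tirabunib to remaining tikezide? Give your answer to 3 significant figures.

0.542

tirabunib: 27.9 × (1/2)^(22.1/11.6) = 27.9 × (1/2)^1.9052 ≈ 7.4489 nmol/L.
tikezide: 19 × (1/2)^(22.1/47.3) = 19 × (1/2)^0.46723 ≈ 13.744 nmol/L.
Ratio ≈ 7.4489 / 13.744 ≈ 0.54198.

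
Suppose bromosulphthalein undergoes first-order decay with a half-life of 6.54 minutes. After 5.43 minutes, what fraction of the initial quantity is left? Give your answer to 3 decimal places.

n = 5.43/6.54 ≈ 0.83028 half-lives.
Fraction remaining = (1/2)^0.83028 ≈ 0.56242.

0.562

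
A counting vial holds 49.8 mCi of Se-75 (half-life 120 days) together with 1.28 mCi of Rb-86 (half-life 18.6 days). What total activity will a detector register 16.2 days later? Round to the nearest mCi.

46 mCi

Se-75: 49.8 × (1/2)^(16.2/120) = 49.8 × (1/2)^0.135 ≈ 45.351 mCi.
Rb-86: 1.28 × (1/2)^(16.2/18.6) = 1.28 × (1/2)^0.87097 ≈ 0.69988 mCi.
Total = 45.351 + 0.69988 ≈ 46.051 mCi.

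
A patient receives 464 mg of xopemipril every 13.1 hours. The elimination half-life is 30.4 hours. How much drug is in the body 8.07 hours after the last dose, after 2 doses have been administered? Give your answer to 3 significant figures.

672 mg

The 2 doses were given 21.17, 8.07 hours ago.
Total = 464·(1/2)^(21.17/30.4) + 464·(1/2)^(8.07/30.4)
      = 286.34 + 386.02 ≈ 672.36 mg.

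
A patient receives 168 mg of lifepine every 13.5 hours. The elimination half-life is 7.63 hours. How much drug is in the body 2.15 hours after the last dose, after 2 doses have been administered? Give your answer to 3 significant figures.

The 2 doses were given 15.65, 2.15 hours ago.
Total = 168·(1/2)^(15.65/7.63) + 168·(1/2)^(2.15/7.63)
      = 40.538 + 138.19 ≈ 178.73 mg.

179 mg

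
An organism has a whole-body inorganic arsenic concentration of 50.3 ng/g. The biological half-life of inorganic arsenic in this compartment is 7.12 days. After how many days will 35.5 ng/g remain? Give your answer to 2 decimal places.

3.58 days

Fraction remaining = 35.5/50.3 ≈ 0.70577.
n = log₂(50.3/35.5) = ln(1.4169)/ln 2 ≈ 0.50274 half-lives.
t = n × t½ = 0.50274 × 7.12 ≈ 3.5795 days.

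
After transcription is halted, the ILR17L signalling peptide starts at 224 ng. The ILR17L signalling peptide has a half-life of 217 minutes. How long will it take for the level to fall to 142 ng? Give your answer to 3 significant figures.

Fraction remaining = 142/224 ≈ 0.63393.
n = log₂(224/142) = ln(1.5775)/ln 2 ≈ 0.65761 half-lives.
t = n × t½ = 0.65761 × 217 ≈ 142.7 minutes.

143 minutes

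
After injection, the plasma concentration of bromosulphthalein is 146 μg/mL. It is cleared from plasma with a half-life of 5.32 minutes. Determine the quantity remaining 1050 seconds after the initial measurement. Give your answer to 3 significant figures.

Convert the elapsed time: 1050 seconds = 17.5 minutes.
Number of half-lives: n = 17.5/5.32 ≈ 3.2895.
Remaining = 146 × (1/2)^3.2895 = 146 × 0.10228 ≈ 14.932 μg/mL.

14.9 μg/mL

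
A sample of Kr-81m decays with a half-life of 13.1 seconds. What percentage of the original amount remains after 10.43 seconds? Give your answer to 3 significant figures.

57.6%

n = 10.43/13.1 ≈ 0.79618 half-lives.
Fraction remaining = (1/2)^0.79618 ≈ 0.57587, i.e. 57.587%.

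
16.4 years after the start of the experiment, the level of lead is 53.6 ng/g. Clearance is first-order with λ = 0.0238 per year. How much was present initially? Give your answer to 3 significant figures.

79.2 ng/g

t½ = ln 2 / λ = 0.69315 / 0.0238 ≈ 29.124 years.
Number of half-lives elapsed: n = 16.4/29.124 ≈ 0.56311.
A₀ = A × 2^n = 53.6 × 2^0.56311 = 53.6 × 1.4775 ≈ 79.192 ng/g.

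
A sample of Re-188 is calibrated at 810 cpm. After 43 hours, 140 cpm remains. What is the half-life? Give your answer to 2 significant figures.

17 hours

A/A₀ = 140/810 ≈ 0.17284.
n = log₂(5.7857) ≈ 2.5325 half-lives elapsed in 43 hours.
t½ = 43/2.5325 ≈ 16.979 hours.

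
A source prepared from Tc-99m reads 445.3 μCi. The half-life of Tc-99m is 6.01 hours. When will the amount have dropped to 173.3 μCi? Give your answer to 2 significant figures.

8.2 hours

Fraction remaining = 173.3/445.3 ≈ 0.38918.
n = log₂(445.3/173.3) = ln(2.5695)/ln 2 ≈ 1.3615 half-lives.
t = n × t½ = 1.3615 × 6.01 ≈ 8.1827 hours.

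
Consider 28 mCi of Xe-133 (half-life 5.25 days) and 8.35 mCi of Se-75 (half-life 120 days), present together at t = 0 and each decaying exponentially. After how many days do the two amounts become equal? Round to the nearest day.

10 days

Set 28·(1/2)^(t/5.25) = 8.35·(1/2)^(t/120).
Taking log₂: log₂(28/8.35) = t·(1/5.25 − 1/120).
log₂(3.3533) = 1.7456; 1/5.25 − 1/120 = 0.18214.
t = 1.7456 / 0.18214 ≈ 9.5836 days.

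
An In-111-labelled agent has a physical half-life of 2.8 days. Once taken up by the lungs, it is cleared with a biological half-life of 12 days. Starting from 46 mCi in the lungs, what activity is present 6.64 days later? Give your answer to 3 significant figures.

1/t_eff = 1/t_phys + 1/t_biol = 1/2.8 + 1/12 = 0.44048 per day.
t_eff = 2.8 × 12 / (2.8 + 12) ≈ 2.2703 days.
Remaining = 46 × (1/2)^(6.64/2.2703) = 46 × (1/2)^2.9248 ≈ 6.0578 mCi.

6.06 mCi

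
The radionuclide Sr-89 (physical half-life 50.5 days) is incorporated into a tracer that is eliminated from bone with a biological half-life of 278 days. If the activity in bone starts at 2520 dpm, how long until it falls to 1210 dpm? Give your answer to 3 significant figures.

1/t_eff = 1/t_phys + 1/t_biol = 1/50.5 + 1/278 = 0.023399 per day.
t_eff = 50.5 × 278 / (50.5 + 278) ≈ 42.737 days.
n = log₂(2520/1210) ≈ 1.0584; t = 1.0584 × 42.737 ≈ 45.233 days.

45.2 days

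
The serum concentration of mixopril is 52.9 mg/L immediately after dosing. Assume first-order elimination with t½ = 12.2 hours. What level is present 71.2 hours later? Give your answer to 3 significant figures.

Number of half-lives: n = 71.2/12.2 ≈ 5.8361.
Remaining = 52.9 × (1/2)^5.8361 = 52.9 × 0.017505 ≈ 0.92603 mg/L.

0.926 mg/L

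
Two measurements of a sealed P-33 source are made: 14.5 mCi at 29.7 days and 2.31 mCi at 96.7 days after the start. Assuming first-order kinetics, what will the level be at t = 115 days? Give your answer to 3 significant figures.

Over Δt = 96.7 − 29.7 = 67 days, the level fell by a factor of 14.5/2.31 ≈ 6.2771.
n = log₂(6.2771) ≈ 2.6501 half-lives, so t½ = 67/2.6501 ≈ 25.282 days.
From t = 96.7 to t = 115: 2.31 × (1/2)^((115−96.7)/25.282) ≈ 1.3987 mCi.

1.40 mCi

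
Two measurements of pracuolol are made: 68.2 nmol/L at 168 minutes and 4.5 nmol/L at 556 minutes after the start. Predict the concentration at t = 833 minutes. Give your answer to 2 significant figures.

Over Δt = 556 − 168 = 388 minutes, the level fell by a factor of 68.2/4.5 ≈ 15.156.
n = log₂(15.156) ≈ 3.9218 half-lives, so t½ = 388/3.9218 ≈ 98.935 minutes.
From t = 556 to t = 833: 4.5 × (1/2)^((833−556)/98.935) ≈ 0.64622 nmol/L.

0.65 nmol/L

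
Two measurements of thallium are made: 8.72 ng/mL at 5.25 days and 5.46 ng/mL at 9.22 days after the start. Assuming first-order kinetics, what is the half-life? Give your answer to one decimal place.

Over Δt = 9.22 − 5.25 = 3.97 days, the level fell by a factor of 8.72/5.46 ≈ 1.5971.
n = log₂(1.5971) ≈ 0.67543 half-lives, so t½ = 3.97/0.67543 ≈ 5.8778 days.

5.9 days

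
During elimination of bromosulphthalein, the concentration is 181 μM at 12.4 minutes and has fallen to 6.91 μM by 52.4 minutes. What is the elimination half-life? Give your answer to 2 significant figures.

Over Δt = 52.4 − 12.4 = 40 minutes, the level fell by a factor of 181/6.91 ≈ 26.194.
n = log₂(26.194) ≈ 4.7112 half-lives, so t½ = 40/4.7112 ≈ 8.4905 minutes.

8.5 minutes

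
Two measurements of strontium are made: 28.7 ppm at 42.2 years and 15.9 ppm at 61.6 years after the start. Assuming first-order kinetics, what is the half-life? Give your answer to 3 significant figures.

Over Δt = 61.6 − 42.2 = 19.4 years, the level fell by a factor of 28.7/15.9 ≈ 1.805.
n = log₂(1.805) ≈ 0.85202 half-lives, so t½ = 19.4/0.85202 ≈ 22.769 years.

22.8 years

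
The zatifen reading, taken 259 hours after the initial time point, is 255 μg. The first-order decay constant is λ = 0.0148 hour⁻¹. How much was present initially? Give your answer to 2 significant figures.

t½ = ln 2 / λ = 0.69315 / 0.0148 ≈ 46.834 hours.
Number of half-lives elapsed: n = 259/46.834 ≈ 5.5301.
A₀ = A × 2^n = 255 × 2^5.5301 = 255 × 46.21 ≈ 11784 μg.

12000 μg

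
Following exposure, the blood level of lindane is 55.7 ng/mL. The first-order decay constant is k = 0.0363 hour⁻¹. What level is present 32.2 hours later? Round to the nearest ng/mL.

t½ = ln 2 / k = 0.69315 / 0.0363 ≈ 19.095 hours.
Number of half-lives: n = 32.2/19.095 ≈ 1.6863.
Remaining = 55.7 × (1/2)^1.6863 = 55.7 × 0.31072 ≈ 17.307 ng/mL.

17 ng/mL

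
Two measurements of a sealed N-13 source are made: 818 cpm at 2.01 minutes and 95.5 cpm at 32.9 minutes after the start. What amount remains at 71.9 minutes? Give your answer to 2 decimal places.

6.34 cpm

Over Δt = 32.9 − 2.01 = 30.89 minutes, the level fell by a factor of 818/95.5 ≈ 8.5654.
n = log₂(8.5654) ≈ 3.0985 half-lives, so t½ = 30.89/3.0985 ≈ 9.9692 minutes.
From t = 32.9 to t = 71.9: 95.5 × (1/2)^((71.9−32.9)/9.9692) ≈ 6.344 cpm.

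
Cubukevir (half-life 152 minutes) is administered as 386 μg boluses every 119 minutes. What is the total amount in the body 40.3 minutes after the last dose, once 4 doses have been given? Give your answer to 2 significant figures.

The 4 doses were given 397.3, 278.3, 159.3, 40.3 minutes ago.
Total = 386·(1/2)^(397.3/152) + 386·(1/2)^(278.3/152) + 386·(1/2)^(159.3/152) + 386·(1/2)^(40.3/152)
      = 63.059 + 108.5 + 186.68 + 321.2 ≈ 679.44 μg.

680 μg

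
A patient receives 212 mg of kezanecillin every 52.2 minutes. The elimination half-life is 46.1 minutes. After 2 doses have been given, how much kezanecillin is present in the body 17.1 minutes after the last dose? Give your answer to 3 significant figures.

239 mg

The 2 doses were given 69.3, 17.1 minutes ago.
Total = 212·(1/2)^(69.3/46.1) + 212·(1/2)^(17.1/46.1)
      = 74.784 + 163.94 ≈ 238.72 mg.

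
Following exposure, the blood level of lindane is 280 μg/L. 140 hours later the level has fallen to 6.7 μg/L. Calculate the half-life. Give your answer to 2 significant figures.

A/A₀ = 6.7/280 ≈ 0.023929.
n = log₂(41.791) ≈ 5.3851 half-lives elapsed in 140 hours.
t½ = 140/5.3851 ≈ 25.998 hours.

26 hours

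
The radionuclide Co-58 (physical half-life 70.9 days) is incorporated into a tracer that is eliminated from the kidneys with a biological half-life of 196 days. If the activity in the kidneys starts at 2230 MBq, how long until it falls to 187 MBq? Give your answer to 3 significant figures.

1/t_eff = 1/t_phys + 1/t_biol = 1/70.9 + 1/196 = 0.019206 per day.
t_eff = 70.9 × 196 / (70.9 + 196) ≈ 52.066 days.
n = log₂(2230/187) ≈ 3.5759; t = 3.5759 × 52.066 ≈ 186.18 days.

186 days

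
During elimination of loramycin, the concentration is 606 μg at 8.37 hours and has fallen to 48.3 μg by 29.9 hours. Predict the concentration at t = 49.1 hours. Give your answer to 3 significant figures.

5.06 μg

Over Δt = 29.9 − 8.37 = 21.53 hours, the level fell by a factor of 606/48.3 ≈ 12.547.
n = log₂(12.547) ≈ 3.6492 half-lives, so t½ = 21.53/3.6492 ≈ 5.8999 hours.
From t = 29.9 to t = 49.1: 48.3 × (1/2)^((49.1−29.9)/5.8999) ≈ 5.0618 μg.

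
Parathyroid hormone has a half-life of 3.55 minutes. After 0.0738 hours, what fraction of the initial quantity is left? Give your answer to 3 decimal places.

0.421

0.0738 hours = 4.428 minutes.
n = 4.428/3.55 ≈ 1.2473 half-lives.
Fraction remaining = (1/2)^1.2473 ≈ 0.42123.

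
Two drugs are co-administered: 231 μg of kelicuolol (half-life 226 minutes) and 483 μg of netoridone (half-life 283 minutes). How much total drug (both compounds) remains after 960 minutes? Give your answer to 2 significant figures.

58 μg

kelicuolol: 231 × (1/2)^(960/226) = 231 × (1/2)^4.2478 ≈ 12.159 μg.
netoridone: 483 × (1/2)^(960/283) = 483 × (1/2)^3.3922 ≈ 46.003 μg.
Total = 12.159 + 46.003 ≈ 58.162 μg.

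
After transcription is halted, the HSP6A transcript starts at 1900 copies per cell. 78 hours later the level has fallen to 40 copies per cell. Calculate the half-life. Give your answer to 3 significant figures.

14.0 hours

A/A₀ = 40/1900 ≈ 0.021053.
n = log₂(47.5) ≈ 5.5699 half-lives elapsed in 78 hours.
t½ = 78/5.5699 ≈ 14.004 hours.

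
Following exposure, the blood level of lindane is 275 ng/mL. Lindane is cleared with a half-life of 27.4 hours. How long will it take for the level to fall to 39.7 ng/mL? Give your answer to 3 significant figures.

Fraction remaining = 39.7/275 ≈ 0.14436.
n = log₂(275/39.7) = ln(6.927)/ln 2 ≈ 2.7922 half-lives.
t = n × t½ = 2.7922 × 27.4 ≈ 76.507 hours.

76.5 hours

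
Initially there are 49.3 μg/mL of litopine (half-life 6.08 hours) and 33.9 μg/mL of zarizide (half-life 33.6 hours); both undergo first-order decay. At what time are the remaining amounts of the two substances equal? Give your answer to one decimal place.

Set 49.3·(1/2)^(t/6.08) = 33.9·(1/2)^(t/33.6).
Taking log₂: log₂(49.3/33.9) = t·(1/6.08 − 1/33.6).
log₂(1.4543) = 0.5403; 1/6.08 − 1/33.6 = 0.13471.
t = 0.5403 / 0.13471 ≈ 4.0108 hours.

4.0 hours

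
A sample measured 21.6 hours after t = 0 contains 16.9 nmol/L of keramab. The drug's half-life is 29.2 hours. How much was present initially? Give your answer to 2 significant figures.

28 nmol/L

Number of half-lives elapsed: n = 21.6/29.2 ≈ 0.73973.
A₀ = A × 2^n = 16.9 × 2^0.73973 = 16.9 × 1.6699 ≈ 28.221 nmol/L.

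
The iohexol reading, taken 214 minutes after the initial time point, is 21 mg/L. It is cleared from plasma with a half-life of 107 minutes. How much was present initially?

84 mg/L

Number of half-lives elapsed: n = 214/107 ≈ 2.
A₀ = A × 2^n = 21 × 2^2 = 21 × 4 ≈ 84 mg/L.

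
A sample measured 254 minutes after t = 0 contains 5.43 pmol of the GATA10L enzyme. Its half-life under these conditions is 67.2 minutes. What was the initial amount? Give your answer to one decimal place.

74.6 pmol

Number of half-lives elapsed: n = 254/67.2 ≈ 3.7798.
A₀ = A × 2^n = 5.43 × 2^3.7798 = 5.43 × 13.735 ≈ 74.58 pmol.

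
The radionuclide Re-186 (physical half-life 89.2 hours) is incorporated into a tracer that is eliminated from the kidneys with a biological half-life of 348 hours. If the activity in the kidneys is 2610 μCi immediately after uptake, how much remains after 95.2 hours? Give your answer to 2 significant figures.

1/t_eff = 1/t_phys + 1/t_biol = 1/89.2 + 1/348 = 0.014084 per hour.
t_eff = 89.2 × 348 / (89.2 + 348) ≈ 71.001 hours.
Remaining = 2610 × (1/2)^(95.2/71.001) = 2610 × (1/2)^1.3408 ≈ 1030.4 μCi.

1000 μCi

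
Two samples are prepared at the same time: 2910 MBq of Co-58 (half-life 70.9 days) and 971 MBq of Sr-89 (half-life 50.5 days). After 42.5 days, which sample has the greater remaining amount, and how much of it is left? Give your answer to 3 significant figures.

Co-58: 2910 × (1/2)^0.59944 ≈ 1920.6 MBq.
Sr-89: 971 × (1/2)^0.84158 ≈ 541.85 MBq.
Co-58 has more remaining, at ≈ 1920.6 MBq.

Co-58, 1920 MBq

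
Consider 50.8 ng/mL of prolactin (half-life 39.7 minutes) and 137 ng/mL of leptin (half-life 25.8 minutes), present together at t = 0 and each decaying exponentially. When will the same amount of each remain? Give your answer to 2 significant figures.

Set 50.8·(1/2)^(t/39.7) = 137·(1/2)^(t/25.8).
Taking log₂: log₂(50.8/137) = t·(1/39.7 − 1/25.8).
log₂(0.3708) = -1.4313; 1/39.7 − 1/25.8 = -0.013571.
t = -1.4313 / -0.013571 ≈ 105.47 minutes.

110 minutes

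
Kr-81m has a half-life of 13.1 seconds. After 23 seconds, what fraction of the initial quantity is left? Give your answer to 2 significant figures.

n = 23/13.1 ≈ 1.7557 half-lives.
Fraction remaining = (1/2)^1.7557 ≈ 0.29612.

0.30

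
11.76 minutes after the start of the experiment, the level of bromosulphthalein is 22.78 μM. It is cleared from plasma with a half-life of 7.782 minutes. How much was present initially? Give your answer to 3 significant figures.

64.9 μM

Number of half-lives elapsed: n = 11.76/7.782 ≈ 1.5112.
A₀ = A × 2^n = 22.78 × 2^1.5112 = 22.78 × 2.8504 ≈ 64.933 μM.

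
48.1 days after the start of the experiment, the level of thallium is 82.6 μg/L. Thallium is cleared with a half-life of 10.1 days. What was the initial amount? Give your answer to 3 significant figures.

2240 μg/L

Number of half-lives elapsed: n = 48.1/10.1 ≈ 4.7624.
A₀ = A × 2^n = 82.6 × 2^4.7624 = 82.6 × 27.141 ≈ 2241.8 μg/L.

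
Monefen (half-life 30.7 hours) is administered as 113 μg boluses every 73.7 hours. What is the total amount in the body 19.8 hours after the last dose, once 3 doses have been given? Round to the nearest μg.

89 μg

The 3 doses were given 167.2, 93.5, 19.8 hours ago.
Total = 113·(1/2)^(167.2/30.7) + 113·(1/2)^(93.5/30.7) + 113·(1/2)^(19.8/30.7)
      = 2.5917 + 13.686 + 72.265 ≈ 88.542 μg.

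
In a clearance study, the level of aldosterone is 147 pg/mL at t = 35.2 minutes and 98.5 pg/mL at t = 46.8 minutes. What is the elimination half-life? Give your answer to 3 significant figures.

Over Δt = 46.8 − 35.2 = 11.6 minutes, the level fell by a factor of 147/98.5 ≈ 1.4924.
n = log₂(1.4924) ≈ 0.57762 half-lives, so t½ = 11.6/0.57762 ≈ 20.082 minutes.

20.1 minutes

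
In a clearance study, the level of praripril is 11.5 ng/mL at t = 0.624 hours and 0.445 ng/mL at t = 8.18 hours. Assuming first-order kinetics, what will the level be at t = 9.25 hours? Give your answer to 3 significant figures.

0.281 ng/mL

Over Δt = 8.18 − 0.624 = 7.556 hours, the level fell by a factor of 11.5/0.445 ≈ 25.843.
n = log₂(25.843) ≈ 4.6917 half-lives, so t½ = 7.556/4.6917 ≈ 1.6105 hours.
From t = 8.18 to t = 9.25: 0.445 × (1/2)^((9.25−8.18)/1.6105) ≈ 0.28078 ng/mL.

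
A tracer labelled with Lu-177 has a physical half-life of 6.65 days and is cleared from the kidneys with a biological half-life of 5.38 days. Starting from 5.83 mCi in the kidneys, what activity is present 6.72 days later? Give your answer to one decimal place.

1/t_eff = 1/t_phys + 1/t_biol = 1/6.65 + 1/5.38 = 0.33625 per day.
t_eff = 6.65 × 5.38 / (6.65 + 5.38) ≈ 2.974 days.
Remaining = 5.83 × (1/2)^(6.72/2.974) = 5.83 × (1/2)^2.2596 ≈ 1.2175 mCi.

1.2 mCi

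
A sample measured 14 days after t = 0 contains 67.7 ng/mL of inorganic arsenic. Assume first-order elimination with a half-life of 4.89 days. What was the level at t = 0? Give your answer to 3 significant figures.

493 ng/mL

Number of half-lives elapsed: n = 14/4.89 ≈ 2.863.
A₀ = A × 2^n = 67.7 × 2^2.863 = 67.7 × 7.2752 ≈ 492.53 ng/mL.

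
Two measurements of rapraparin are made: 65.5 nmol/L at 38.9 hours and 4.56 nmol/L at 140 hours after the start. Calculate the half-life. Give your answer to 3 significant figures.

Over Δt = 140 − 38.9 = 101.1 hours, the level fell by a factor of 65.5/4.56 ≈ 14.364.
n = log₂(14.364) ≈ 3.8444 half-lives, so t½ = 101.1/3.8444 ≈ 26.298 hours.

26.3 hours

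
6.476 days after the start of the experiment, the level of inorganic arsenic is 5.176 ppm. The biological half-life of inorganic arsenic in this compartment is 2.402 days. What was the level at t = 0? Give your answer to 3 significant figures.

Number of half-lives elapsed: n = 6.476/2.402 ≈ 2.6961.
A₀ = A × 2^n = 5.176 × 2^2.6961 = 5.176 × 6.4804 ≈ 33.543 ppm.

33.5 ppm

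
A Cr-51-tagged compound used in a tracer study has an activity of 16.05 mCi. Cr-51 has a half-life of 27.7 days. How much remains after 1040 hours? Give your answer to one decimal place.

5.4 mCi

Convert the elapsed time: 1040 hours = 43.3333 days.
Number of half-lives: n = 43.3333/27.7 ≈ 1.5644.
Remaining = 16.05 × (1/2)^1.5644 = 16.05 × 0.33812 ≈ 5.4269 mCi.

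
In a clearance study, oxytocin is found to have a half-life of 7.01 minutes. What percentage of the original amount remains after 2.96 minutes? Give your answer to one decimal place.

n = 2.96/7.01 ≈ 0.42225 half-lives.
Fraction remaining = (1/2)^0.42225 ≈ 0.74626, i.e. 74.626%.

74.6%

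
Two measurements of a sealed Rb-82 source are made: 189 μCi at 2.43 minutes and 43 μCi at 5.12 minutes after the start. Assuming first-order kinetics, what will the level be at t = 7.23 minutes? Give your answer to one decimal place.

13.5 μCi

Over Δt = 5.12 − 2.43 = 2.69 minutes, the level fell by a factor of 189/43 ≈ 4.3953.
n = log₂(4.3953) ≈ 2.136 half-lives, so t½ = 2.69/2.136 ≈ 1.2594 minutes.
From t = 5.12 to t = 7.23: 43 × (1/2)^((7.23−5.12)/1.2594) ≈ 13.462 μCi.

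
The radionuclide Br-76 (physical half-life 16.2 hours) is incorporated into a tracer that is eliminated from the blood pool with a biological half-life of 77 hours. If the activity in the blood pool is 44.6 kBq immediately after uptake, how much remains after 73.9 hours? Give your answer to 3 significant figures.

1/t_eff = 1/t_phys + 1/t_biol = 1/16.2 + 1/77 = 0.074715 per hour.
t_eff = 16.2 × 77 / (16.2 + 77) ≈ 13.384 hours.
Remaining = 44.6 × (1/2)^(73.9/13.384) = 44.6 × (1/2)^5.5215 ≈ 0.97097 kBq.

0.971 kBq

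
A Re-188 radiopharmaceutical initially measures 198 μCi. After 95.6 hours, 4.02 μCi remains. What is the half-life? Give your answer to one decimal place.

A/A₀ = 4.02/198 ≈ 0.020303.
n = log₂(49.254) ≈ 5.6222 half-lives elapsed in 95.6 hours.
t½ = 95.6/5.6222 ≈ 17.004 hours.

17.0 hours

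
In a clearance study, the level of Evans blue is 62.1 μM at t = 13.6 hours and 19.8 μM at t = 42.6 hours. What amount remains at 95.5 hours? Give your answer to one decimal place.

Over Δt = 42.6 − 13.6 = 29 hours, the level fell by a factor of 62.1/19.8 ≈ 3.1364.
n = log₂(3.1364) ≈ 1.6491 half-lives, so t½ = 29/1.6491 ≈ 17.585 hours.
From t = 42.6 to t = 95.5: 19.8 × (1/2)^((95.5−42.6)/17.585) ≈ 2.461 μM.

2.5 μM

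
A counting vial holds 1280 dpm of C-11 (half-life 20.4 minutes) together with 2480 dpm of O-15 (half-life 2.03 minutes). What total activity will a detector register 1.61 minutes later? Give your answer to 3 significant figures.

C-11: 1280 × (1/2)^(1.61/20.4) = 1280 × (1/2)^0.078922 ≈ 1211.9 dpm.
O-15: 2480 × (1/2)^(1.61/2.03) = 2480 × (1/2)^0.7931 ≈ 1431.2 dpm.
Total = 1211.9 + 1431.2 ≈ 2643.1 dpm.

2640 dpm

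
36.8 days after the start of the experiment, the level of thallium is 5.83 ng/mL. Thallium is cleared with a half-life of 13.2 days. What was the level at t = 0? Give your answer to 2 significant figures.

40 ng/mL

Number of half-lives elapsed: n = 36.8/13.2 ≈ 2.7879.
A₀ = A × 2^n = 5.83 × 2^2.7879 = 5.83 × 6.9061 ≈ 40.263 ng/mL.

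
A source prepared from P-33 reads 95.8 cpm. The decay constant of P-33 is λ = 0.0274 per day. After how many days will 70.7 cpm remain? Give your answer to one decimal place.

11.1 days

t½ = ln 2 / λ = 0.69315 / 0.0274 ≈ 25.297 days.
Fraction remaining = 70.7/95.8 ≈ 0.738.
n = log₂(95.8/70.7) = ln(1.355)/ln 2 ≈ 0.43832 half-lives.
t = n × t½ = 0.43832 × 25.297 ≈ 11.088 days.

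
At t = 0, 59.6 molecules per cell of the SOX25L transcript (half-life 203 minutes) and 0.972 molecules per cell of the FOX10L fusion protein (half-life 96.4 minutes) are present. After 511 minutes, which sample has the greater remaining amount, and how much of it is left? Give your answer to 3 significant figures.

SOX25L transcript, 10.4 molecules per cell

SOX25L transcript: 59.6 × (1/2)^2.5172 ≈ 10.411 molecules per cell.
FOX10L fusion protein: 0.972 × (1/2)^5.3008 ≈ 0.024658 molecules per cell.
SOX25L transcript has more remaining, at ≈ 10.411 molecules per cell.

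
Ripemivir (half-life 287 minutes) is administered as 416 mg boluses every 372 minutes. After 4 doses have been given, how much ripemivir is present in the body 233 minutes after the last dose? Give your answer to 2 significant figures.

390 mg

The 4 doses were given 1349, 977, 605, 233 minutes ago.
Total = 416·(1/2)^(1349/287) + 416·(1/2)^(977/287) + 416·(1/2)^(605/287) + 416·(1/2)^(233/287)
      = 16.001 + 39.295 + 96.498 + 236.98 ≈ 388.77 mg.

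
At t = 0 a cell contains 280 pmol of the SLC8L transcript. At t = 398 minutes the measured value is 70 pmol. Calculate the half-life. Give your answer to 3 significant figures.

199 minutes

A/A₀ = 70/280 ≈ 0.25.
n = log₂(4) ≈ 2 half-lives elapsed in 398 minutes.
t½ = 398/2 ≈ 199 minutes.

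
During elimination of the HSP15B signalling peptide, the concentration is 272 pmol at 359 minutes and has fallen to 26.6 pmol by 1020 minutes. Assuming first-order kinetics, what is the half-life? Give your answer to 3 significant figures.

Over Δt = 1020 − 359 = 661 minutes, the level fell by a factor of 272/26.6 ≈ 10.226.
n = log₂(10.226) ≈ 3.3541 half-lives, so t½ = 661/3.3541 ≈ 197.07 minutes.

197 minutes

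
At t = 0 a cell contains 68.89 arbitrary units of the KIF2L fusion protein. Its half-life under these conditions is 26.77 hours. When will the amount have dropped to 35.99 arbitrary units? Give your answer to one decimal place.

25.1 hours

Fraction remaining = 35.99/68.89 ≈ 0.52243.
n = log₂(68.89/35.99) = ln(1.9141)/ln 2 ≈ 0.9367 half-lives.
t = n × t½ = 0.9367 × 26.77 ≈ 25.075 hours.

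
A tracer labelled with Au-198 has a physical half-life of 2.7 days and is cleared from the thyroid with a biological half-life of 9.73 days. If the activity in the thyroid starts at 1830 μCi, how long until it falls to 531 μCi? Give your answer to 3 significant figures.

3.77 days

1/t_eff = 1/t_phys + 1/t_biol = 1/2.7 + 1/9.73 = 0.47315 per day.
t_eff = 2.7 × 9.73 / (2.7 + 9.73) ≈ 2.1135 days.
n = log₂(1830/531) ≈ 1.7851; t = 1.7851 × 2.1135 ≈ 3.7728 days.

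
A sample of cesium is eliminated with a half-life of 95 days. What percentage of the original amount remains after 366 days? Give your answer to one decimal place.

n = 366/95 ≈ 3.8526 half-lives.
Fraction remaining = (1/2)^3.8526 ≈ 0.069222, i.e. 6.9222%.

6.9%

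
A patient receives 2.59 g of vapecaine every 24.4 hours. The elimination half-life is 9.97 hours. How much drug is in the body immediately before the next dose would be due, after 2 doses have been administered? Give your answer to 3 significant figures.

The 2 doses were given 48.8, 24.4 hours ago.
Total = 2.59·(1/2)^(48.8/9.97) + 2.59·(1/2)^(24.4/9.97)
      = 0.087067 + 0.47487 ≈ 0.56194 g.

0.562 g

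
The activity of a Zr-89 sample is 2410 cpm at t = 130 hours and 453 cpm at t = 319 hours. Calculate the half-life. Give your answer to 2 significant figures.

Over Δt = 319 − 130 = 189 hours, the level fell by a factor of 2410/453 ≈ 5.3201.
n = log₂(5.3201) ≈ 2.4115 half-lives, so t½ = 189/2.4115 ≈ 78.376 hours.

78 hours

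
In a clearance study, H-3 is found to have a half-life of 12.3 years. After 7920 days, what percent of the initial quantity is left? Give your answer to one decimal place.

7920 days = 21.6986 years.
n = 21.6986/12.3 ≈ 1.7641 half-lives.
Fraction remaining = (1/2)^1.7641 ≈ 0.29441, i.e. 29.441%.

29.4%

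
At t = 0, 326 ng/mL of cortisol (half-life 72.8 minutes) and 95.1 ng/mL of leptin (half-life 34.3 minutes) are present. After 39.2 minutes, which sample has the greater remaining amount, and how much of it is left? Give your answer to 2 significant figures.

cortisol: 326 × (1/2)^0.53846 ≈ 224.45 ng/mL.
leptin: 95.1 × (1/2)^1.1429 ≈ 43.067 ng/mL.
Cortisol has more remaining, at ≈ 224.45 ng/mL.

cortisol, 220 ng/mL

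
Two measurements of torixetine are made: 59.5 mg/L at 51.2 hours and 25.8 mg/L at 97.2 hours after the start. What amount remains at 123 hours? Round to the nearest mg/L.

Over Δt = 97.2 − 51.2 = 46 hours, the level fell by a factor of 59.5/25.8 ≈ 2.3062.
n = log₂(2.3062) ≈ 1.2055 half-lives, so t½ = 46/1.2055 ≈ 38.158 hours.
From t = 97.2 to t = 123: 25.8 × (1/2)^((123−97.2)/38.158) ≈ 16.147 mg/L.

16 mg/L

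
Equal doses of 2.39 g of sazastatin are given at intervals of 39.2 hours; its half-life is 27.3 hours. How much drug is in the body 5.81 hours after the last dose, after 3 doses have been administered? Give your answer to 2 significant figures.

3.1 g

The 3 doses were given 84.21, 45.01, 5.81 hours ago.
Total = 2.39·(1/2)^(84.21/27.3) + 2.39·(1/2)^(45.01/27.3) + 2.39·(1/2)^(5.81/27.3)
      = 0.28173 + 0.76223 + 2.0622 ≈ 3.1062 g.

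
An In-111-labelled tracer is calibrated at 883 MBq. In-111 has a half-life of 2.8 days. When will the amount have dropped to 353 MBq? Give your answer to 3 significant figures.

Fraction remaining = 353/883 ≈ 0.39977.
n = log₂(883/353) = ln(2.5014)/ln 2 ≈ 1.3227 half-lives.
t = n × t½ = 1.3227 × 2.8 ≈ 3.7037 days.

3.70 days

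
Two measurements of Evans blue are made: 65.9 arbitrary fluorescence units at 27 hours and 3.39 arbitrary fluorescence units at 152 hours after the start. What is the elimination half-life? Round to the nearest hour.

Over Δt = 152 − 27 = 125 hours, the level fell by a factor of 65.9/3.39 ≈ 19.44.
n = log₂(19.44) ≈ 4.2809 half-lives, so t½ = 125/4.2809 ≈ 29.199 hours.

29 hours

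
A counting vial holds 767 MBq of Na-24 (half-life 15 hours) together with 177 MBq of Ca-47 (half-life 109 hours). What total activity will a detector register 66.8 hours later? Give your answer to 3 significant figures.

151 MBq

Na-24: 767 × (1/2)^(66.8/15) = 767 × (1/2)^4.4533 ≈ 35.011 MBq.
Ca-47: 177 × (1/2)^(66.8/109) = 177 × (1/2)^0.61284 ≈ 115.74 MBq.
Total = 35.011 + 115.74 ≈ 150.75 MBq.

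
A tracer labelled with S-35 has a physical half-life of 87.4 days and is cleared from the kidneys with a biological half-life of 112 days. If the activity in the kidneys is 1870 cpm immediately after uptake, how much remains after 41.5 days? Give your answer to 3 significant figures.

1040 cpm

1/t_eff = 1/t_phys + 1/t_biol = 1/87.4 + 1/112 = 0.02037 per day.
t_eff = 87.4 × 112 / (87.4 + 112) ≈ 49.091 days.
Remaining = 1870 × (1/2)^(41.5/49.091) = 1870 × (1/2)^0.84536 ≈ 1040.8 cpm.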